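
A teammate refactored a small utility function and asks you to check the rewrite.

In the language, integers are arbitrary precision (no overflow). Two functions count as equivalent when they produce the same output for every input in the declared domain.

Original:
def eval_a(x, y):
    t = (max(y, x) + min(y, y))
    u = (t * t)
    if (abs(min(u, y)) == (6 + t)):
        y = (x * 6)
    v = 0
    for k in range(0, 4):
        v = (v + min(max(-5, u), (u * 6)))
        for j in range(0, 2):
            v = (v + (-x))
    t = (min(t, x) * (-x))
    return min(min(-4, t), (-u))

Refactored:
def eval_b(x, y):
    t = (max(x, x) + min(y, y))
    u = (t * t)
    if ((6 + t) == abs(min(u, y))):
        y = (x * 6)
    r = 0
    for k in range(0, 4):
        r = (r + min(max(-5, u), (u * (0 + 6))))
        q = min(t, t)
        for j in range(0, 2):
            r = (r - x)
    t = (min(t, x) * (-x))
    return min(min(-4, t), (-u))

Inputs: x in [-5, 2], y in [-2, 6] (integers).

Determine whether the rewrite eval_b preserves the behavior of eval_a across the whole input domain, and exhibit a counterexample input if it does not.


These are not equivalent — on x=-5, y=-2 the outputs split (-25 vs -49).
eval_a: t = -4; u = 16; (abs(min(u, y)) == (6 + t)) -> true; y = -30; v = 0; [k=0]; v = 16; [j=0]; v = 21; [j=1]; v = 26; [k=1]; v = 42; [j=0]; v = 47; [j=1]; v = 52; [k=2]; v = 68; [j=0]; v = 73; [j=1]; v = 78; [k=3]; v = 94; [j=0]; v = 99; [j=1]; v = 104; t = -25; return -25
eval_b: t = -7; u = 49; ((6 + t) == abs(min(u, y))) -> false; r = 0; [k=0]; r = 49; q = -7; [j=0]; r = 54; [j=1]; r = 59; [k=1]; r = 108; q = -7; [j=0]; r = 113; [j=1]; r = 118; [k=2]; r = 167; q = -7; [j=0]; r = 172; [j=1]; r = 177; [k=3]; r = 226; q = -7; [j=0]; r = 231; [j=1]; r = 236; t = -35; return -49
verdict: not equivalent; witness: x=-5, y=-2


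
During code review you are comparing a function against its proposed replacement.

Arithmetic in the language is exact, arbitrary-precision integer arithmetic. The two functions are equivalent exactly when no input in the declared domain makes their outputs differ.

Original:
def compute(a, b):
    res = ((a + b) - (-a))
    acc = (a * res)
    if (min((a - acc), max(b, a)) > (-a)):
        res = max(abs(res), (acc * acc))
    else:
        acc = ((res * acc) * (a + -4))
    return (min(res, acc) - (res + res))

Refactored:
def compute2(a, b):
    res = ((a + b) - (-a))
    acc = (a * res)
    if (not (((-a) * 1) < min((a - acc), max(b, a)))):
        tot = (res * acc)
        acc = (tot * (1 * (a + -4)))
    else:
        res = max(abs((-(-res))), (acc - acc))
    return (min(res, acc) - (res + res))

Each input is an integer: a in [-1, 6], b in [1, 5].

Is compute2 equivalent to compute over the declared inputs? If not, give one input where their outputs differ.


a=-1, b=5 yields -21 from compute but -9 from compute2.
verdict: not equivalent; witness: a=-1, b=5


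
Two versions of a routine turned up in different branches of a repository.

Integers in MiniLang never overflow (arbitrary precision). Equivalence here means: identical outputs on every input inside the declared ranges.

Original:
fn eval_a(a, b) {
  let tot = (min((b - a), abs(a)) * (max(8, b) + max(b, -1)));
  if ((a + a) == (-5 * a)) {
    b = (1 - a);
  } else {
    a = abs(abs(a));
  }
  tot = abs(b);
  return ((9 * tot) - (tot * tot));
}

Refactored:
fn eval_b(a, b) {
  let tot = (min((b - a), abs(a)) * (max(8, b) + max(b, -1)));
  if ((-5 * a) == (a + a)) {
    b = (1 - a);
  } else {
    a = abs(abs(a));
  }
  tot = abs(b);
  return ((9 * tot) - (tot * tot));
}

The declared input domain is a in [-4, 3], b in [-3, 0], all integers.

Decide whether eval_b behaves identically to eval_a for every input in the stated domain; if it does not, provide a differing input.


Behavior is preserved: although same computation, different form, the outputs never diverge.
Spot check at a=-4, b=-2 — eval_a: tot becomes 14; next ((a + a) == (-5 * a)) evaluates to false; next a becomes 4; next tot becomes 2; next final value 14. eval_b: tot becomes 14; next ((-5 * a) == (a + a)) evaluates to false; next a becomes 4; next tot becomes 2; next final value 14. Both give 14.
An exhaustive pass over the 32 declared inputs shows identical outputs.
verdict: equivalent


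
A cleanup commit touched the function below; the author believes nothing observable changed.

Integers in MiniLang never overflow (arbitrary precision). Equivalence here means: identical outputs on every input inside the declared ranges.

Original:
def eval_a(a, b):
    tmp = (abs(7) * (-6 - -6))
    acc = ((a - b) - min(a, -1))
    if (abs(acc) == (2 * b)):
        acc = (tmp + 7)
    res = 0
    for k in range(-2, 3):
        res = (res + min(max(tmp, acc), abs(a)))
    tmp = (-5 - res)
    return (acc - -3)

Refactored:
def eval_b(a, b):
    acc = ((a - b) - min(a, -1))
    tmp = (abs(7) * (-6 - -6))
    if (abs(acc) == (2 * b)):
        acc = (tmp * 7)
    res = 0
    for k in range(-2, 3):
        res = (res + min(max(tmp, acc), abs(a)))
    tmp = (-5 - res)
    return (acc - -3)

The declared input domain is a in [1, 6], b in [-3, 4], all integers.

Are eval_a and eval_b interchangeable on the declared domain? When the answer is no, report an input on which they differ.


Try a=2, b=1.
eval_a: tmp = 0; acc = 2; (abs(acc) == (2 * b)) -> true; acc = 7; res = 0; [k=-2]; res = 2; [k=-1]; res = 4; [k=0]; res = 6; [k=1]; res = 8; [k=2]; res = 10; tmp = -15; return 10
eval_b: acc = 2; tmp = 0; (abs(acc) == (2 * b)) -> true; acc = 0; res = 0; [k=-2]; res = 0; [k=-1]; res = 0; [k=0]; res = 0; [k=1]; res = 0; [k=2]; res = 0; tmp = -5; return 3
10 vs 3 — the two versions disagree here.
verdict: not equivalent; witness: a=2, b=1


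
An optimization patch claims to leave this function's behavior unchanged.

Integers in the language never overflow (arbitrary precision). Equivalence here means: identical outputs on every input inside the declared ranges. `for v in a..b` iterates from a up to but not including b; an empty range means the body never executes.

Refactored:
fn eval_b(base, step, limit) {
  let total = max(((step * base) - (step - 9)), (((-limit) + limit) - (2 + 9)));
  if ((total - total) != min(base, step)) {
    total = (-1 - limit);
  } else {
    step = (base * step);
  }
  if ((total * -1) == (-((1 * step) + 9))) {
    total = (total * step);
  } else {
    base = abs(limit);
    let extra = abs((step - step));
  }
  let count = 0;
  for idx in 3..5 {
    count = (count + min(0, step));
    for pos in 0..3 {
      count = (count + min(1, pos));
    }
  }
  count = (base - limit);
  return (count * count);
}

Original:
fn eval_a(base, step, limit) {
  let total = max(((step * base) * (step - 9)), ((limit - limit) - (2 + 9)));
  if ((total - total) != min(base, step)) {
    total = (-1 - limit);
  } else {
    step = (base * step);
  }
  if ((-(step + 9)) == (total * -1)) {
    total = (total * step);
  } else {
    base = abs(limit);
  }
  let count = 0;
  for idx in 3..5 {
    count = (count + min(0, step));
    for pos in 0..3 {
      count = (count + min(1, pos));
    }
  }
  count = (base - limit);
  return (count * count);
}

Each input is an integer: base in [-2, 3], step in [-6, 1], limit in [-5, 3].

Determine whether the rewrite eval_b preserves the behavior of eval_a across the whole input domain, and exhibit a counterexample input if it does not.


The rewrite breaks on base=0, step=0, limit=-5, where the results are 100 and 25.
eval_a: total = 0; ((total - total) != min(base, step)) -> false; step = 0; ((-(step + 9)) == (total * -1)) -> false; base = 5; count = 0; [idx=3]; count = 0; [pos=0]; count = 0; [pos=1]; count = 1; [pos=2]; count = 2; [idx=4]; count = 2; [pos=0]; count = 2; [pos=1]; count = 3; [pos=2]; count = 4; count = 10; return 100
eval_b: total = 9; ((total - total) != min(base, step)) -> false; step = 0; ((total * -1) == (-((1 * step) + 9))) -> true; total = 0; count = 0; [idx=3]; count = 0; [pos=0]; count = 0; [pos=1]; count = 1; [pos=2]; count = 2; [idx=4]; count = 2; [pos=0]; count = 2; [pos=1]; count = 3; [pos=2]; count = 4; count = 5; return 25
verdict: not equivalent; witness: base=0, step=0, limit=-5


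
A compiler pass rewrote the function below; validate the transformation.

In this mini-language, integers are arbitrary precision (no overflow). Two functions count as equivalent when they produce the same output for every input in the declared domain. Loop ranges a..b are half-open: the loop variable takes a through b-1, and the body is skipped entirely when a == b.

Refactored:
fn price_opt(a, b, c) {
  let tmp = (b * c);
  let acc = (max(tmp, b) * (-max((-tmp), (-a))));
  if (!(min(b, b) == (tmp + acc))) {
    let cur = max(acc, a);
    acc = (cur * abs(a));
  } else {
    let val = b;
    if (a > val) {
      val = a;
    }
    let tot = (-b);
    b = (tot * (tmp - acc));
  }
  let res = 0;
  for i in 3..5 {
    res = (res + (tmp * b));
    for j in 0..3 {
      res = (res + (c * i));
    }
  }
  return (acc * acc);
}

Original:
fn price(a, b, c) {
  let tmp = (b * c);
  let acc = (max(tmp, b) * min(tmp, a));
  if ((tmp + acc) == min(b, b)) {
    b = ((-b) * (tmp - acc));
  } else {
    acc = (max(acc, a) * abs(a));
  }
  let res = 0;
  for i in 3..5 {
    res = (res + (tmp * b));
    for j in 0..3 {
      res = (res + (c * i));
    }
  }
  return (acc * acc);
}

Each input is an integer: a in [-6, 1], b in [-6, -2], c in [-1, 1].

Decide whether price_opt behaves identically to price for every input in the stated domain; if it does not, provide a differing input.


This is a faithful refactor — boolean connective usage differs, and branching structure differs, and min/max/abs usage differs, and local variable names differ, and comparison usage differs, and statement counts differ, but the computed results match everywhere.
Spot check at a=-5, b=-5, c=1 — price: tmp := -5 | acc := 25 | ((tmp + acc) == min(b, b)): false | acc := 125 | res := 0 | iter i=3: | res := 25 | iter j=0: | res := 28 | iter j=1: | res := 31 | iter j=2: | res := 34 | iter i=4: | res := 59 | iter j=0: | res := 63 | iter j=1: | res := 67 | iter j=2: | res := 71 | result 15625. price_opt: tmp := -5 | acc := 25 | (!(min(b, b) == (tmp + acc))): true | cur := 25 | acc := 125 | res := 0 | iter i=3: | res := 25 | iter j=0: | res := 28 | iter j=1: | res := 31 | iter j=2: | res := 34 | iter i=4: | res := 59 | iter j=0: | res := 63 | iter j=1: | res := 67 | iter j=2: | res := 71 | result 15625. Both give 15625.
Checked all 120 inputs in the declared domain: the outputs agree on every one.
verdict: equivalent


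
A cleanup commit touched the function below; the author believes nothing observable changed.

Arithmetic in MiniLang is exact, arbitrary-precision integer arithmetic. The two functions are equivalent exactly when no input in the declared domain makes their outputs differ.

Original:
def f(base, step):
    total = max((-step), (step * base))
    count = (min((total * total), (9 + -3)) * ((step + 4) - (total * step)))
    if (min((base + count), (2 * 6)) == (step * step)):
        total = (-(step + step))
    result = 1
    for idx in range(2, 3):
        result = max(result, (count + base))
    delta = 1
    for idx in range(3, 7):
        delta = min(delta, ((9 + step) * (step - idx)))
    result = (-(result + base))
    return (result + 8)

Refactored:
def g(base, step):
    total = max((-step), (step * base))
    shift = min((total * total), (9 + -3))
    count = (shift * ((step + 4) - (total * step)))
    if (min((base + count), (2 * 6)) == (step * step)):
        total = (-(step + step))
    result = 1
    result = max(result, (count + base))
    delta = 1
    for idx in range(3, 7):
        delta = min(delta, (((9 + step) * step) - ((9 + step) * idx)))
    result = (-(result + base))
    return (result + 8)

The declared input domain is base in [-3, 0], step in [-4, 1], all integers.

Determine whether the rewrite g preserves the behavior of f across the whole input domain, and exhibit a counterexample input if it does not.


Behavior is preserved: although local variable names differ, arithmetic usage differs, constant usage differs, loop structure differs, the outputs never diverge.
One worked example (base=-2, step=-4) — f: total = 8; count = 192; (min((base + count), (2 * 6)) == (step * step)) -> false; result = 1; [idx=2]; result = 190; delta = 1; [idx=3]; delta = -35; [idx=4]; delta = -40; [idx=5]; delta = -45; [idx=6]; delta = -50; result = -188; return -180; g: total = 8; shift = 6; count = 192; (min((base + count), (2 * 6)) == (step * step)) -> false; result = 1; result = 190; delta = 1; [idx=3]; delta = -35; [idx=4]; delta = -40; [idx=5]; delta = -45; [idx=6]; delta = -50; result = -188; return -180; agreement on -180.
Every one of the 24 inputs gives matching results.
verdict: equivalent


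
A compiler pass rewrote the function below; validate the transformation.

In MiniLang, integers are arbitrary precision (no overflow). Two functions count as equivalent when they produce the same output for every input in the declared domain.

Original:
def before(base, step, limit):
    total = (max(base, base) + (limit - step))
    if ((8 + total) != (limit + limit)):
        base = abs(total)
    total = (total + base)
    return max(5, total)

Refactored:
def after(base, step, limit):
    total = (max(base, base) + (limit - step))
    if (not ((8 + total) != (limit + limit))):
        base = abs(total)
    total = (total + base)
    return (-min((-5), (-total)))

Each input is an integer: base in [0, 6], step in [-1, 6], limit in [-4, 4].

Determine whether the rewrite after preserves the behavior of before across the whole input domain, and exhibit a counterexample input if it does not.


Consider the input base=0, step=-1, limit=2.
before: total=3, then ((8 + total) != (limit + limit)) is true, then base=3, then total=6, then returns 6
after: total=3, then (not ((8 + total) != (limit + limit))) is false, then total=3, then returns 5
6 and 5 differ, so these are not the same function on this domain.
verdict: not equivalent; witness: base=0, step=-1, limit=2


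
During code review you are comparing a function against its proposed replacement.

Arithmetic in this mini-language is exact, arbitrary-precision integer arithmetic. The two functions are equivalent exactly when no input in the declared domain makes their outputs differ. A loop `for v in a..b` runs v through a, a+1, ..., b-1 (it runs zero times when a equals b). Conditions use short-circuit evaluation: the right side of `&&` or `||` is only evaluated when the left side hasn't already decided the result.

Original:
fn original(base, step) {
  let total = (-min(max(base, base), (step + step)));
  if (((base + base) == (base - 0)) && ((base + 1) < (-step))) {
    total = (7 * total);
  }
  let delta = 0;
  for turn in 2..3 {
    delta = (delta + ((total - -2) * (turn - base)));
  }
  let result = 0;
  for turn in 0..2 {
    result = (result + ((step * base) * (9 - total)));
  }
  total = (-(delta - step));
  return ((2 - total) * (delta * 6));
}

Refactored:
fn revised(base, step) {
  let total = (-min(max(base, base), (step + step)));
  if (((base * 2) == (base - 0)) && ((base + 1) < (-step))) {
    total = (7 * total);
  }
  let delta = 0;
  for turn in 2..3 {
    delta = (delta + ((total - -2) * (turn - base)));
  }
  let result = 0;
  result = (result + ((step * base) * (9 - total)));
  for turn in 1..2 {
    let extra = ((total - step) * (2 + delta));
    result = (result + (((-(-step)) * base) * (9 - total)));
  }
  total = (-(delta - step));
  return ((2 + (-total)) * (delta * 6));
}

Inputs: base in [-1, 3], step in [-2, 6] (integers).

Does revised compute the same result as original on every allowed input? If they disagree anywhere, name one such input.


Equivalent — the differences include loop structure differs, local variable names differ, constant usage differs, arithmetic usage differs, statement counts differ, yet no declared input distinguishes the two.
Spot check at base=-1, step=5 — original: total becomes 1; next (((base + base) == (base - 0)) && ((base + 1) < (-step))) evaluates to false; next delta becomes 0; next at turn=2:; next delta becomes 9; next result becomes 0; next at turn=0:; next result becomes -40; next at turn=1:; next result becomes -80; next total becomes -4; next final value 324. revised: total becomes 1; next (((base * 2) == (base - 0)) && ((base + 1) < (-step))) evaluates to false; next delta becomes 0; next at turn=2:; next delta becomes 9; next result becomes 0; next result becomes -40; next at turn=1:; next extra becomes -44; next result becomes -80; next total becomes -4; next final value 324. Both give 324.
Every one of the 45 inputs gives matching results.
verdict: equivalent


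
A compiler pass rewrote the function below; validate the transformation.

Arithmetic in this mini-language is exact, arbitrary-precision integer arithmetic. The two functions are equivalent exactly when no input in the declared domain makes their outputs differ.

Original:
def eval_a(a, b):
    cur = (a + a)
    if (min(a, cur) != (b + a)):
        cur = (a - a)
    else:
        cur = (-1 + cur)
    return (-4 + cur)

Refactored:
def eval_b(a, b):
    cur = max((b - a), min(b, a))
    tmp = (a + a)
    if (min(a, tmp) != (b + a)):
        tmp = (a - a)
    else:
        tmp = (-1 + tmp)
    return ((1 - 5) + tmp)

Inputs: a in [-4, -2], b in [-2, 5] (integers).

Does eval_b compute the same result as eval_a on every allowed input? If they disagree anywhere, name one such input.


Comparing the listings, the differences include: min/max/abs usage differs; also constant usage differs; also arithmetic usage differs; also statement counts differ; also local variable names differ.
Tracing a=-2, b=3: eval_a: cur = -4; (min(a, cur) != (b + a)) -> true; cur = 0; return -4 | eval_b: cur = 5; tmp = -4; (min(a, tmp) != (b + a)) -> true; tmp = 0; return -4 — matching result -4.
Across all 24 domain points the two functions coincide.
verdict: equivalent


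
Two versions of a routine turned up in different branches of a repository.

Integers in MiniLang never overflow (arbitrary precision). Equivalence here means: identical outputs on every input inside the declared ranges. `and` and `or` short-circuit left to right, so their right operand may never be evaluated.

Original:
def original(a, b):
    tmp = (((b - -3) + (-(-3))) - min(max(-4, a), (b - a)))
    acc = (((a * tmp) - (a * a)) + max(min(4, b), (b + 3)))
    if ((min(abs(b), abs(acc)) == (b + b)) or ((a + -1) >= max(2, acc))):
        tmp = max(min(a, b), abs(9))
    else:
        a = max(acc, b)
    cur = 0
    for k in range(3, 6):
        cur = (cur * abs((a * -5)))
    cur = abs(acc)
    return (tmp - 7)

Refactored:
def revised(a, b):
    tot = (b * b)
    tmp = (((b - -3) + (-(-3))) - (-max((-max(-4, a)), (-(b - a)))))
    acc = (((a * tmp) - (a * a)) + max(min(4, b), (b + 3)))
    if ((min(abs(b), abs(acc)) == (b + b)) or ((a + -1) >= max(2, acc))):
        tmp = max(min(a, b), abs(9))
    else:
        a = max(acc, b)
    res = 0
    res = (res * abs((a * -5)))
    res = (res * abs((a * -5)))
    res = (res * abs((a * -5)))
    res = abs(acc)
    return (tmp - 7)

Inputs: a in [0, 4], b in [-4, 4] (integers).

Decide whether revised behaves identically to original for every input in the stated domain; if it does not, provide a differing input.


Behavior is preserved: although loop structure differs; and statement counts differ; and local variable names differ; and min/max/abs usage differs; and constant usage differs; and arithmetic usage differs, the outputs never diverge.
As a probe, take a=4, b=3: original runs tmp=10, then acc=30, then ((min(abs(b), abs(acc)) == (b + b)) or ((a + -1) >= max(2, acc))) is false, then a=30, then cur=0, then (k=3), then cur=0, then (k=4), then cur=0, then (k=5), then cur=0, then cur=30, then returns 3; revised runs tot=9, then tmp=10, then acc=30, then ((min(abs(b), abs(acc)) == (b + b)) or ((a + -1) >= max(2, acc))) is false, then a=30, then res=0, then res=0, then res=0, then res=0, then res=30, then returns 3; both end at 3.
Every one of the 45 inputs gives matching results.
verdict: equivalent


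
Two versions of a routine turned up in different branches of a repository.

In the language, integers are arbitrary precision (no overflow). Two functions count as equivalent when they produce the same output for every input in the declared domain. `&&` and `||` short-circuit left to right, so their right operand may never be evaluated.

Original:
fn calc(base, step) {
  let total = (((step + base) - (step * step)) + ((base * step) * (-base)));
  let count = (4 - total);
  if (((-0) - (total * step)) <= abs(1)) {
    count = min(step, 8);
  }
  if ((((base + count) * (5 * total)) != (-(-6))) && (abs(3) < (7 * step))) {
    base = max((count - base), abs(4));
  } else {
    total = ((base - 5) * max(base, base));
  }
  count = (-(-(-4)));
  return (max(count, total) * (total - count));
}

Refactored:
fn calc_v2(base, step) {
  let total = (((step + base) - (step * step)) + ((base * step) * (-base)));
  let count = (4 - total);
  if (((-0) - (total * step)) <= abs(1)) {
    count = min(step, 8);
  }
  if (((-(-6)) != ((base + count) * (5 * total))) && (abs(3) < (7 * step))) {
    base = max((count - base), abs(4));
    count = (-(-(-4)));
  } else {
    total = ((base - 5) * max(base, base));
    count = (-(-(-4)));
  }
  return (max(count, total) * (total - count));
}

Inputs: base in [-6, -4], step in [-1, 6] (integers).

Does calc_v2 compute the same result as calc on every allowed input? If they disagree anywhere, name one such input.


Side by side, the visible changes include: statement counts differ, and constant usage differs.
One worked example (base=-5, step=1) — calc: total := -30 | count := 34 | (((-0) - (total * step)) <= abs(1)): false | ((((base + count) * (5 * total)) != (-(-6))) && (abs(3) < (7 * step))): true | base := 39 | count := -4 | result 104; calc_v2: total := -30 | count := 34 | (((-0) - (total * step)) <= abs(1)): false | (((-(-6)) != ((base + count) * (5 * total))) && (abs(3) < (7 * step))): true | base := 39 | count := -4 | result 104; agreement on 104.
Every one of the 24 inputs gives matching results.
verdict: equivalent


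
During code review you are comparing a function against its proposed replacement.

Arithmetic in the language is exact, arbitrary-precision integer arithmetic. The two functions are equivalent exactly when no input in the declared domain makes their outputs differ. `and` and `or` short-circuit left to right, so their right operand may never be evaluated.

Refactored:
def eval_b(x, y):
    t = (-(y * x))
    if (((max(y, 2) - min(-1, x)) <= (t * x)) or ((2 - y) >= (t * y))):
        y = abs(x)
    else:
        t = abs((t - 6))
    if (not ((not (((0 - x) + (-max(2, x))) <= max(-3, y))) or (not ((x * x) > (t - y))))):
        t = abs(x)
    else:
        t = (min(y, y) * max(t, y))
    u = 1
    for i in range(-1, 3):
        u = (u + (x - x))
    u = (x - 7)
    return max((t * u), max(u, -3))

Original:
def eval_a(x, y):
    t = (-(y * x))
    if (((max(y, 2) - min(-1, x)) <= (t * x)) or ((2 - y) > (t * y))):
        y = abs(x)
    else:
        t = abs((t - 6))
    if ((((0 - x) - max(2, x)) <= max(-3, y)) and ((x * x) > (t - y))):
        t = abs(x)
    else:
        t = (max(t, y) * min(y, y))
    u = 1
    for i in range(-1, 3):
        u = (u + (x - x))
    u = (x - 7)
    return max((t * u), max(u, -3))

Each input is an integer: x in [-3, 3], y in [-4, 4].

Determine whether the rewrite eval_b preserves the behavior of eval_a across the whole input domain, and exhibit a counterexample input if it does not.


Run the pair on x=-1, y=-2.
eval_a: t becomes -2; next (((max(y, 2) - min(-1, x)) <= (t * x)) or ((2 - y) > (t * y))) evaluates to false; next t becomes 8; next ((((0 - x) - max(2, x)) <= max(-3, y)) and ((x * x) > (t - y))) evaluates to false; next t becomes -16; next u becomes 1; next at i=-1:; next u becomes 1; next at i=0:; next u becomes 1; next at i=1:; next u becomes 1; next at i=2:; next u becomes 1; next u becomes -8; next final value 128
eval_b: t becomes -2; next (((max(y, 2) - min(-1, x)) <= (t * x)) or ((2 - y) >= (t * y))) evaluates to true; next y becomes 1; next (not ((not (((0 - x) + (-max(2, x))) <= max(-3, y))) or (not ((x * x) > (t - y))))) evaluates to true; next t becomes 1; next u becomes 1; next at i=-1:; next u becomes 1; next at i=0:; next u becomes 1; next at i=1:; next u becomes 1; next at i=2:; next u becomes 1; next u becomes -8; next final value -3
128 against -3: the behavior changed.
verdict: not equivalent; witness: x=-1, y=-2


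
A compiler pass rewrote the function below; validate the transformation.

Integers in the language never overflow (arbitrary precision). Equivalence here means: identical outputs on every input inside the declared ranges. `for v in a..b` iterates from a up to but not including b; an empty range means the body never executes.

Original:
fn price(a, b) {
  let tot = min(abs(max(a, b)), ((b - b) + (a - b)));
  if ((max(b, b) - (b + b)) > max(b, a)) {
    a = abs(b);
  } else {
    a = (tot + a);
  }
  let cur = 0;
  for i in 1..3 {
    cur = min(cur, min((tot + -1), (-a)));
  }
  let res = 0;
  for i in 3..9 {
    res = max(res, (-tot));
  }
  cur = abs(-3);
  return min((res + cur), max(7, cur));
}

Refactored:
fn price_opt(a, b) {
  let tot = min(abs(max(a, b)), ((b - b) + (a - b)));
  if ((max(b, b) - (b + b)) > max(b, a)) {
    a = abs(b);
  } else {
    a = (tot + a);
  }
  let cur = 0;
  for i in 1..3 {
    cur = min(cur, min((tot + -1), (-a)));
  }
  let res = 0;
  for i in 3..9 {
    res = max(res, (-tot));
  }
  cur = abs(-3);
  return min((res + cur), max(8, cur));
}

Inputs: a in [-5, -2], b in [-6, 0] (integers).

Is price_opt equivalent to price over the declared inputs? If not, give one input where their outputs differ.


These are not equivalent — on a=-5, b=0 the outputs split (7 vs 8).
price: tot=-5, then ((max(b, b) - (b + b)) > max(b, a)) is false, then a=-10, then cur=0, then (i=1), then cur=-6, then (i=2), then cur=-6, then res=0, then (i=3), then res=5, then (i=4), then res=5, then (i=5), then res=5, then (i=6), then res=5, then (i=7), then res=5, then (i=8), then res=5, then cur=3, then returns 7
price_opt: tot=-5, then ((max(b, b) - (b + b)) > max(b, a)) is false, then a=-10, then cur=0, then (i=1), then cur=-6, then (i=2), then cur=-6, then res=0, then (i=3), then res=5, then (i=4), then res=5, then (i=5), then res=5, then (i=6), then res=5, then (i=7), then res=5, then (i=8), then res=5, then cur=3, then returns 8
verdict: not equivalent; witness: a=-5, b=0


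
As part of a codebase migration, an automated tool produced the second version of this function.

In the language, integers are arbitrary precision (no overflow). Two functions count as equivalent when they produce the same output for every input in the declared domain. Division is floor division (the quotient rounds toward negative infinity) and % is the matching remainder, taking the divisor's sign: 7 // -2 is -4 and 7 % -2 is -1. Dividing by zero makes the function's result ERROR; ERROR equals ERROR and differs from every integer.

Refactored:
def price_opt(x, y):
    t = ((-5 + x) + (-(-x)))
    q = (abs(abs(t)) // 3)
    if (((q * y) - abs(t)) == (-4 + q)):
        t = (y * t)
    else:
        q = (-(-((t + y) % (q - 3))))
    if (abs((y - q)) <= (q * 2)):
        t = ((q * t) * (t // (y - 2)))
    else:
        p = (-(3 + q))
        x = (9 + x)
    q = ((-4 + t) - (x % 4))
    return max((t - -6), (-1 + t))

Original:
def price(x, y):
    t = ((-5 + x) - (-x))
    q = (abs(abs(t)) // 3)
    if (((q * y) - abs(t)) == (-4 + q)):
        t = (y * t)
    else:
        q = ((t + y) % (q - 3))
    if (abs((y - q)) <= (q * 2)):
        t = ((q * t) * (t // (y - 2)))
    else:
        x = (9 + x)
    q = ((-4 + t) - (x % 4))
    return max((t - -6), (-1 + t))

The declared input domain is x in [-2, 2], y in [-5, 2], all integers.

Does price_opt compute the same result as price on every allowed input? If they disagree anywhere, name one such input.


Reading the diff, among the changes: local variable names differ, and statement counts differ, and arithmetic usage differs, and constant usage differs.
Tracing x=-1, y=-2: price: t = -7; q = 2; (((q * y) - abs(t)) == (-4 + q)) -> false; q = 0; (abs((y - q)) <= (q * 2)) -> false; x = 8; q = -11; return -1 | price_opt: t = -7; q = 2; (((q * y) - abs(t)) == (-4 + q)) -> false; q = 0; (abs((y - q)) <= (q * 2)) -> false; p = -3; x = 8; q = -11; return -1 — matching result -1.
Every one of the 40 inputs gives matching results.
verdict: equivalent


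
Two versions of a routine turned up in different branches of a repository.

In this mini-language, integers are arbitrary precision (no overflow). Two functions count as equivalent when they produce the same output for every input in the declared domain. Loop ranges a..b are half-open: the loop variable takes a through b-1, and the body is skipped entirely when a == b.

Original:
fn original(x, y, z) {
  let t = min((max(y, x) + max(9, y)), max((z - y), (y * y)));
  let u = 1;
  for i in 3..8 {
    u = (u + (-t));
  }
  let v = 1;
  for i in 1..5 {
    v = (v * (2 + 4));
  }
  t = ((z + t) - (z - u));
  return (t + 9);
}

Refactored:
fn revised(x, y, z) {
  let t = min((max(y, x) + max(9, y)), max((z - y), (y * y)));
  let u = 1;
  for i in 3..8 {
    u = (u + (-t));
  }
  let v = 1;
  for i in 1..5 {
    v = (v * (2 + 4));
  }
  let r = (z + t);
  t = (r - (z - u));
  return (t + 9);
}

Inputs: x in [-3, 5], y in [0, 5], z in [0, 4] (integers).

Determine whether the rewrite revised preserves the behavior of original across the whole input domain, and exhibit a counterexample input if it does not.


This is a faithful refactor — statement counts differ, plus local variable names differ, but the computed results match everywhere.
Spot check at x=-2, y=5, z=4 — original: t becomes 14; next u becomes 1; next at i=3:; next u becomes -13; next at i=4:; next u becomes -27; next at i=5:; next u becomes -41; next at i=6:; next u becomes -55; next at i=7:; next u becomes -69; next v becomes 1; next at i=1:; next v becomes 6; next at i=2:; next v becomes 36; next at i=3:; next v becomes 216; next at i=4:; next v becomes 1296; next t becomes -55; next final value -46. revised: t becomes 14; next u becomes 1; next at i=3:; next u becomes -13; next at i=4:; next u becomes -27; next at i=5:; next u becomes -41; next at i=6:; next u becomes -55; next at i=7:; next u becomes -69; next v becomes 1; next at i=1:; next v becomes 6; next at i=2:; next v becomes 36; next at i=3:; next v becomes 216; next at i=4:; next v becomes 1296; next r becomes 18; next t becomes -55; next final value -46. Both give -46.
Checked all 270 inputs in the declared domain: the outputs agree on every one.
verdict: equivalent


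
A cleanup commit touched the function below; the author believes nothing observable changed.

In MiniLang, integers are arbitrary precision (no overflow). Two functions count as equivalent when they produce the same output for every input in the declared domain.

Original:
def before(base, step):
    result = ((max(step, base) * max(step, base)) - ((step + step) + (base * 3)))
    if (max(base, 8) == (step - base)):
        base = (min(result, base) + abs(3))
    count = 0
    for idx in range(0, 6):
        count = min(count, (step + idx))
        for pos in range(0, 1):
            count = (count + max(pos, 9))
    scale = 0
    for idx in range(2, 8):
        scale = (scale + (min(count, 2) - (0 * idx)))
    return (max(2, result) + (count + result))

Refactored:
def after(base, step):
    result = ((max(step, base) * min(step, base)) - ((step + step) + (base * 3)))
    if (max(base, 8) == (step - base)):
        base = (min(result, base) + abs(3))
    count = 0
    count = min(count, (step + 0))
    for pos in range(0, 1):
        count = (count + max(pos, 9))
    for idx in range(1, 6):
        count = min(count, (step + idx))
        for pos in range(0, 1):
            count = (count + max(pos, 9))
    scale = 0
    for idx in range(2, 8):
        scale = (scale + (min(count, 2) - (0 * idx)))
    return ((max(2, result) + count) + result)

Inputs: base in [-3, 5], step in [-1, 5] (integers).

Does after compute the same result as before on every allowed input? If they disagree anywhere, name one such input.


These are not equivalent — on base=-3, step=-1 the outputs split (37 vs 41).
before: result = 12; (max(base, 8) == (step - base)) -> false; count = 0; [idx=0]; count = -1; [pos=0]; count = 8; [idx=1]; count = 0; [pos=0]; count = 9; [idx=2]; count = 1; [pos=0]; count = 10; [idx=3]; count = 2; [pos=0]; count = 11; [idx=4]; count = 3; [pos=0]; count = 12; [idx=5]; count = 4; [pos=0]; count = 13; scale = 0; [idx=2]; scale = 2; [idx=3]; scale = 4; [idx=4]; scale = 6; [idx=5]; scale = 8; [idx=6]; scale = 10; [idx=7]; scale = 12; return 37
after: result = 14; (max(base, 8) == (step - base)) -> false; count = 0; count = -1; [pos=0]; count = 8; [idx=1]; count = 0; [pos=0]; count = 9; [idx=2]; count = 1; [pos=0]; count = 10; [idx=3]; count = 2; [pos=0]; count = 11; [idx=4]; count = 3; [pos=0]; count = 12; [idx=5]; count = 4; [pos=0]; count = 13; scale = 0; [idx=2]; scale = 2; [idx=3]; scale = 4; [idx=4]; scale = 6; [idx=5]; scale = 8; [idx=6]; scale = 10; [idx=7]; scale = 12; return 41
verdict: not equivalent; witness: base=-3, step=-1


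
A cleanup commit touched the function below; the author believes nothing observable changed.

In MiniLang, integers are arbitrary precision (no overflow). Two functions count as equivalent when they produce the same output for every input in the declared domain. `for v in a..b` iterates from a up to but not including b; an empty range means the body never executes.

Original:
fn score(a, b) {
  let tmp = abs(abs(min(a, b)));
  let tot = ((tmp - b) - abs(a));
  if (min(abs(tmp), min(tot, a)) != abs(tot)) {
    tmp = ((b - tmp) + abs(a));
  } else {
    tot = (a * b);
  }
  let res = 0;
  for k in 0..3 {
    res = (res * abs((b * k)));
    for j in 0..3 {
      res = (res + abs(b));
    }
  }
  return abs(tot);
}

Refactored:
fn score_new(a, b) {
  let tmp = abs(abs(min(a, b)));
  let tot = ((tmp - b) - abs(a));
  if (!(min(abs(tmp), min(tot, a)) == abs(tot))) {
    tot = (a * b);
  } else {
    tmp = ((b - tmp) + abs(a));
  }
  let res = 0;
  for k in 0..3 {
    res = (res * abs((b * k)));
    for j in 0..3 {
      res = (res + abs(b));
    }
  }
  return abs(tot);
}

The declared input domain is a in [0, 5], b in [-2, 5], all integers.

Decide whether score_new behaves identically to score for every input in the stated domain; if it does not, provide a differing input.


Not equivalent: a=0, b=-2 separates them (4 vs 0).
score: tmp = 2; tot = 4; (min(abs(tmp), min(tot, a)) != abs(tot)) -> true; tmp = -4; res = 0; [k=0]; res = 0; [j=0]; res = 2; [j=1]; res = 4; [j=2]; res = 6; [k=1]; res = 12; [j=0]; res = 14; [j=1]; res = 16; [j=2]; res = 18; [k=2]; res = 72; [j=0]; res = 74; [j=1]; res = 76; [j=2]; res = 78; return 4
score_new: tmp = 2; tot = 4; (!(min(abs(tmp), min(tot, a)) == abs(tot))) -> true; tot = 0; res = 0; [k=0]; res = 0; [j=0]; res = 2; [j=1]; res = 4; [j=2]; res = 6; [k=1]; res = 12; [j=0]; res = 14; [j=1]; res = 16; [j=2]; res = 18; [k=2]; res = 72; [j=0]; res = 74; [j=1]; res = 76; [j=2]; res = 78; return 0
verdict: not equivalent; witness: a=0, b=-2


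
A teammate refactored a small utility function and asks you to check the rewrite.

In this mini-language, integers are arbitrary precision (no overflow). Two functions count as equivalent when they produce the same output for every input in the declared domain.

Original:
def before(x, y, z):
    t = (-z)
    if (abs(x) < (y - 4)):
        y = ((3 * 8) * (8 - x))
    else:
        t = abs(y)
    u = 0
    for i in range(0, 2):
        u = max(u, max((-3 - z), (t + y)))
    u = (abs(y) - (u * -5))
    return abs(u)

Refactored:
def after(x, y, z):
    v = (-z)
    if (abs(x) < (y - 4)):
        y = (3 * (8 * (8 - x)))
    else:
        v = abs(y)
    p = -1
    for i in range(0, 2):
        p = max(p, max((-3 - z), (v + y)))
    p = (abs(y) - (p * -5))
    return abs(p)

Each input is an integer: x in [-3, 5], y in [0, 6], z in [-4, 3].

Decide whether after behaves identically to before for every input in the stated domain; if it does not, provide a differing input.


Although `0` became `-1`, no input in the stated domain can expose it.
Tracing x=0, y=5, z=2: before: t=-2, then (abs(x) < (y - 4)) is true, then y=192, then u=0, then (i=0), then u=190, then (i=1), then u=190, then u=1142, then returns 1142 | after: v=-2, then (abs(x) < (y - 4)) is true, then y=192, then p=-1, then (i=0), then p=190, then (i=1), then p=190, then p=1142, then returns 1142 — matching result 1142.
Across all 504 domain points the two functions coincide.
verdict: equivalent


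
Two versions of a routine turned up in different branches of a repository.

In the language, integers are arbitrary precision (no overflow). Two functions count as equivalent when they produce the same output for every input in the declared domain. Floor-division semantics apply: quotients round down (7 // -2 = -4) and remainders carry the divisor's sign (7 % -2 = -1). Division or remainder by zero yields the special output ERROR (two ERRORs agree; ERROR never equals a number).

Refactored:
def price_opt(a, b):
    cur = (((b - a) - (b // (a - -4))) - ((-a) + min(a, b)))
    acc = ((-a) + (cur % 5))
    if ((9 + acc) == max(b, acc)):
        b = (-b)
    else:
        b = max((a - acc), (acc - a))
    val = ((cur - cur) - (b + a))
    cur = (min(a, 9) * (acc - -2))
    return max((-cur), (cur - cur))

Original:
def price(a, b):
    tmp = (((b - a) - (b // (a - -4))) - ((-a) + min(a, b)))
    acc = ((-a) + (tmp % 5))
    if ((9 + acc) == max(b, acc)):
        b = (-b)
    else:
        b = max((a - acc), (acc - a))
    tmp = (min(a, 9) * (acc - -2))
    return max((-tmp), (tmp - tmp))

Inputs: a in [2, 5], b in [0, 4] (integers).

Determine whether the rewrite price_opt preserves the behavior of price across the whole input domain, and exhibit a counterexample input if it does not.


Reading the diff, among the changes: statement counts differ, plus local variable names differ, plus arithmetic usage differs.
Spot check at a=2, b=4 — price: tmp = 2; acc = 0; ((9 + acc) == max(b, acc)) -> false; b = 2; tmp = 4; return 0. price_opt: cur = 2; acc = 0; ((9 + acc) == max(b, acc)) -> false; b = 2; val = -4; cur = 4; return 0. Both give 0.
An exhaustive pass over the 20 declared inputs shows identical outputs.
verdict: equivalent


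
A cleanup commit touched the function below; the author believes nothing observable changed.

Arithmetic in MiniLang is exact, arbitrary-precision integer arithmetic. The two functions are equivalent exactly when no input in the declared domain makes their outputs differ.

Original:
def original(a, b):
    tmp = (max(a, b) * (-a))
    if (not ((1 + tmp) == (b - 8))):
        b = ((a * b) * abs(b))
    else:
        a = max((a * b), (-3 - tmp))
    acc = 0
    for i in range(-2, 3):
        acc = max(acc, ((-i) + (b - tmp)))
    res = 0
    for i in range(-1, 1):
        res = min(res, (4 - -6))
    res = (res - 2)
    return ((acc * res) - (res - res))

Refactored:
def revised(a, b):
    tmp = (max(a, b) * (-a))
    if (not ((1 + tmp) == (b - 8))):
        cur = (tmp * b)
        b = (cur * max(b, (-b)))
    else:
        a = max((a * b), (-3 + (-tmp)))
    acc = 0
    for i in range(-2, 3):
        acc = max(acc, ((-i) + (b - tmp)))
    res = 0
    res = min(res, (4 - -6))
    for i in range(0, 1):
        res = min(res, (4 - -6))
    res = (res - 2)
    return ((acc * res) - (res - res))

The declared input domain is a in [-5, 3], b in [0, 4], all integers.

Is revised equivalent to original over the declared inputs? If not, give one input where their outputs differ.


There is a counterexample at a=-5, b=1: 0 on one side, -4 on the other.
original: tmp becomes 5; next (not ((1 + tmp) == (b - 8))) evaluates to true; next b becomes -5; next acc becomes 0; next at i=-2:; next acc becomes 0; next at i=-1:; next acc becomes 0; next at i=0:; next acc becomes 0; next at i=1:; next acc becomes 0; next at i=2:; next acc becomes 0; next res becomes 0; next at i=-1:; next res becomes 0; next at i=0:; next res becomes 0; next res becomes -2; next final value 0
revised: tmp becomes 5; next (not ((1 + tmp) == (b - 8))) evaluates to true; next cur becomes 5; next b becomes 5; next acc becomes 0; next at i=-2:; next acc becomes 2; next at i=-1:; next acc becomes 2; next at i=0:; next acc becomes 2; next at i=1:; next acc becomes 2; next at i=2:; next acc becomes 2; next res becomes 0; next res becomes 0; next at i=0:; next res becomes 0; next res becomes -2; next final value -4
verdict: not equivalent; witness: a=-5, b=1
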